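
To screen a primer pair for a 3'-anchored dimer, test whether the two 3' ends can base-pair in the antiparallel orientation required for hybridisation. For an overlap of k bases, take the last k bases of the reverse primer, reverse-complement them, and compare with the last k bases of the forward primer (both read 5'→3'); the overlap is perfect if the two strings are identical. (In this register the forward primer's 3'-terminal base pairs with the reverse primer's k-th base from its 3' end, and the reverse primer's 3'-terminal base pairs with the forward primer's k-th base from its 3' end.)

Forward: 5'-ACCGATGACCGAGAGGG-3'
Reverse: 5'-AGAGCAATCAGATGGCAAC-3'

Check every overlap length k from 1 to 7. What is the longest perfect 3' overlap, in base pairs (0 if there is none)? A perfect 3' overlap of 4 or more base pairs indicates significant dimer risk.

Longest perfect overlap: 1 complementary base pair; below the dimer-risk threshold (threshold 4).

Last 7 bases (5'→3') — forward …GAGAGGG, reverse …TGGCAAC.
Reverse complement of the reverse primer's last 7 bases: GTTGCCA; its first k bases are the reverse complement of the reverse primer's last k bases, so a perfect k-base overlap needs the forward primer's last k bases to equal them.
Comparing (forward last k vs required): k=1: G vs G ✓; k=2: GG vs GT ✗; k=3: GGG vs GTT ✗; k=4: AGGG vs GTTG ✗; k=5: GAGGG vs GTTGC ✗; k=6: AGAGGG vs GTTGCC ✗; k=7: GAGAGGG vs GTTGCCA ✗.
Only k = 1 is perfect, so the longest perfect 3' overlap is 1.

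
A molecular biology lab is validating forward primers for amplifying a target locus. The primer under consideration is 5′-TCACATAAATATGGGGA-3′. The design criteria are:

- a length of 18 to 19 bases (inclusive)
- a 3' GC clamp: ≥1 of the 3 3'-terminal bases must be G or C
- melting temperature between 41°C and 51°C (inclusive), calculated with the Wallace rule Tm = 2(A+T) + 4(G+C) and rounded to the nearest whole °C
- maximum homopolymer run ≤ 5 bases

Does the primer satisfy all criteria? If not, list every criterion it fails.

Fails: length.

Base counts: A=7, T=4, G=4, C=2 (length 17).
length: length 17, outside 18–19 ✗
GC clamp: 3' end GGA has 2 G/C ✓
Tm: Tm = 2·11 + 4·6 = 46°C ✓
homopolymer run: longest run = 4 ✓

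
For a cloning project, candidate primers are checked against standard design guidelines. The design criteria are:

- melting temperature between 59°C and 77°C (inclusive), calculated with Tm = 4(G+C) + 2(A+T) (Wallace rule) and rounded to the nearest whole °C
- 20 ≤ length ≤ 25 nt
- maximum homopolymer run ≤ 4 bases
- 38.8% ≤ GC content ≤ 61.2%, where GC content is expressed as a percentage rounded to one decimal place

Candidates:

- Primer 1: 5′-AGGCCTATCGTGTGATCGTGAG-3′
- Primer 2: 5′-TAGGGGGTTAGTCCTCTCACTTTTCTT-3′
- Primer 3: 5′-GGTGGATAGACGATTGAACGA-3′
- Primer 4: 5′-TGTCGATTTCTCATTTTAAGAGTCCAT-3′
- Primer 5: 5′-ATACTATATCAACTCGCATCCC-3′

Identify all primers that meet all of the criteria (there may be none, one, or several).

Primer 1, Primer 3 and Primer 5.

Primer 1 (22 nt, A=4 T=6 G=8 C=4): Tm = 2·10 + 4·12 = 68°C ✓; length 22 ✓; longest run = 2 ✓; GC 12/22 = 54.5% ✓ — passes.
Primer 2 (27 nt, A=3 T=12 G=6 C=6): Tm = 2·15 + 4·12 = 78°C, outside 59–77°C ✗; length 27, outside 20–25 ✗; longest run = 5, exceeds 4 ✗; GC 12/27 = 44.4% ✓ — fails.
Primer 3 (21 nt, A=7 T=4 G=8 C=2): Tm = 2·11 + 4·10 = 62°C ✓; length 21 ✓; longest run = 2 ✓; GC 10/21 = 47.6% ✓ — passes.
Primer 4 (27 nt, A=6 T=12 G=4 C=5): Tm = 2·18 + 4·9 = 72°C ✓; length 27, outside 20–25 ✗; longest run = 4 ✓; GC 9/27 = 33.3%, outside 38.8–61.2% ✗ — fails.
Primer 5 (22 nt, A=7 T=6 G=1 C=8): Tm = 2·13 + 4·9 = 62°C ✓; length 22 ✓; longest run = 3 ✓; GC 9/22 = 40.9% ✓ — passes.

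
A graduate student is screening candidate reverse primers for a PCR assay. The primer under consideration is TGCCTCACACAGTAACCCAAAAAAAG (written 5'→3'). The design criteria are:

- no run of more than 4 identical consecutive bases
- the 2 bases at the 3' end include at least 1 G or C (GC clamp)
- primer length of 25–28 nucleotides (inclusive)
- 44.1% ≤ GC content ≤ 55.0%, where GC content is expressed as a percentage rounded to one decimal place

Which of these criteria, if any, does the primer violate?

Fails: homopolymer run, GC content.

Base counts: A=12, T=3, G=3, C=8 (length 26).
homopolymer run: longest run = 7, exceeds 4 ✗
GC clamp: 3' end AG has 1 G/C ✓
length: length 26 ✓
GC content: GC 11/26 = 42.3%, outside 44.1–55.0% ✗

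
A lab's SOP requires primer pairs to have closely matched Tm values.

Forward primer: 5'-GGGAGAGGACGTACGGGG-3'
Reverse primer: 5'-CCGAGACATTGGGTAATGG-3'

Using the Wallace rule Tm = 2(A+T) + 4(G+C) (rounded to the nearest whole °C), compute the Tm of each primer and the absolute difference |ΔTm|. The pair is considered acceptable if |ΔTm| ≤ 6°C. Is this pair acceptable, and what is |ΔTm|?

Forward: A=4 T=1 G=11 C=2 → Tm = 2·5 + 4·13 = 62°C.
Reverse: A=5 T=4 G=7 C=3 → Tm = 2·9 + 4·10 = 58°C.
|ΔTm| = |62 − 58| = 4°C, ≤ 6°C.

|ΔTm| = 4°C; the pair is acceptable.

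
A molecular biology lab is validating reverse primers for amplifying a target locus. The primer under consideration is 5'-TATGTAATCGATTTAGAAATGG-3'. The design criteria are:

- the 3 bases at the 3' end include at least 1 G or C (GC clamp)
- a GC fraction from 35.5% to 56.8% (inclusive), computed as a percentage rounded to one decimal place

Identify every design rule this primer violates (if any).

Fails: GC content.

Base counts: A=8, T=8, G=5, C=1 (length 22).
GC clamp: 3' end TGG has 2 G/C ✓
GC content: GC 6/22 = 27.3%, outside 35.5–56.8% ✗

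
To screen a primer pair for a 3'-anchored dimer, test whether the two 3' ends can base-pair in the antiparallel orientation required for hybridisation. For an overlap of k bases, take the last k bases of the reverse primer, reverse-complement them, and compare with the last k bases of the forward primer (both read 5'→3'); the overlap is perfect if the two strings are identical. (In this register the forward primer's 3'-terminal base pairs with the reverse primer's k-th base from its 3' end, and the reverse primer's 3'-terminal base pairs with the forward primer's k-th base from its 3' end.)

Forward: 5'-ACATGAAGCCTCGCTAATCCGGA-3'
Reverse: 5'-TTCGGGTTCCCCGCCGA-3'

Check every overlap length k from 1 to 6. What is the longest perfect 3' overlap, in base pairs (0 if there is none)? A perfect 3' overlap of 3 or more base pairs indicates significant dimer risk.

Last 6 bases (5'→3') — forward …TCCGGA, reverse …CGCCGA.
Reverse complement of the reverse primer's last 6 bases: TCGGCG; its first k bases are the reverse complement of the reverse primer's last k bases, so a perfect k-base overlap needs the forward primer's last k bases to equal them.
Comparing (forward last k vs required): k=1: A vs T ✗; k=2: GA vs TC ✗; k=3: GGA vs TCG ✗; k=4: CGGA vs TCGG ✗; k=5: CCGGA vs TCGGC ✗; k=6: TCCGGA vs TCGGCG ✗.
No overlap length from 1 to 6 is perfect, so the longest perfect 3' overlap is 0.

Longest perfect overlap: 0 complementary base pairs; below the dimer-risk threshold (threshold 3).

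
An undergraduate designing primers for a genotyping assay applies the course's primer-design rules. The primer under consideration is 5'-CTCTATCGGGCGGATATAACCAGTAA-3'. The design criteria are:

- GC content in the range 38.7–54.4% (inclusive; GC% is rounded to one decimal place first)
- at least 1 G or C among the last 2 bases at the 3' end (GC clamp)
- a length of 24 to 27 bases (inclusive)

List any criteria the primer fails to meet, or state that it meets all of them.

Fails: GC clamp.

Base counts: A=8, T=6, G=6, C=6 (length 26).
GC content: GC 12/26 = 46.2% ✓
GC clamp: 3' end AA has 0 G/C, need ≥1 ✗
length: length 26 ✓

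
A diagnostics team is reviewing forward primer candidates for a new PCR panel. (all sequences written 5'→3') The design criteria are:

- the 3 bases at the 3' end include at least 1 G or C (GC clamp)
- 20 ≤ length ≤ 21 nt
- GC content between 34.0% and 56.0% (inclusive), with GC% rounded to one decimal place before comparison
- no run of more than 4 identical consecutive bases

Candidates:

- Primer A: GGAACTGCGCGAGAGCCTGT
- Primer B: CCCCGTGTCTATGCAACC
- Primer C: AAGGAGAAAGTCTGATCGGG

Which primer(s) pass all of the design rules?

Primer A (20 nt, A=4 T=3 G=8 C=5): 3' end TGT has 1 G/C ✓; length 20 ✓; GC 13/20 = 65.0%, outside 34.0–56.0% ✗; longest run = 2 ✓ — fails.
Primer B (18 nt, A=3 T=4 G=3 C=8): 3' end ACC has 2 G/C ✓; length 18, outside 20–21 ✗; GC 11/18 = 61.1%, outside 34.0–56.0% ✗; longest run = 4 ✓ — fails.
Primer C (20 nt, A=7 T=3 G=8 C=2): 3' end GGG has 3 G/C ✓; length 20 ✓; GC 10/20 = 50.0% ✓; longest run = 3 ✓ — passes.

Primer C only.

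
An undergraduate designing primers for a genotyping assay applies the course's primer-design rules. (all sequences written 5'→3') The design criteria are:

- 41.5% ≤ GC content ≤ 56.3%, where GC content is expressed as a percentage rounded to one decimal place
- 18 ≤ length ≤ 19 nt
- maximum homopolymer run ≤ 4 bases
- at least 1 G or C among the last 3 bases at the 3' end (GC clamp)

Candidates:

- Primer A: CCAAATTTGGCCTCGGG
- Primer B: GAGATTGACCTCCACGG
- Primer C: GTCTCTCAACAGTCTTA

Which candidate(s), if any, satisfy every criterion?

Primer A (17 nt, A=3 T=4 G=5 C=5): GC 10/17 = 58.8%, outside 41.5–56.3% ✗; length 17, outside 18–19 ✗; longest run = 3 ✓; 3' end GGG has 3 G/C ✓ — fails.
Primer B (17 nt, A=4 T=3 G=5 C=5): GC 10/17 = 58.8%, outside 41.5–56.3% ✗; length 17, outside 18–19 ✗; longest run = 2 ✓; 3' end CGG has 3 G/C ✓ — fails.
Primer C (17 nt, A=4 T=6 G=2 C=5): GC 7/17 = 41.2%, outside 41.5–56.3% ✗; length 17, outside 18–19 ✗; longest run = 2 ✓; 3' end TTA has 0 G/C, need ≥1 ✗ — fails.

None of the candidates satisfy all criteria.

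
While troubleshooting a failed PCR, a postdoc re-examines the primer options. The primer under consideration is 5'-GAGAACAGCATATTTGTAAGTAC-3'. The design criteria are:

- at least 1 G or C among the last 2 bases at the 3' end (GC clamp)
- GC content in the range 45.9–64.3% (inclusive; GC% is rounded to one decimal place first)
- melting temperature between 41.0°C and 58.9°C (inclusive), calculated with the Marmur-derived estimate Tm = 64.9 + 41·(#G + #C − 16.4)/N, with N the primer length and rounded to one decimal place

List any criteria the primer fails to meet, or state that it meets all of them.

Base counts: A=9, T=6, G=5, C=3 (length 23).
GC clamp: 3' end AC has 1 G/C ✓
GC content: GC 8/23 = 34.8%, outside 45.9–64.3% ✗
Tm: Tm = 64.9 + 41·(8 − 16.4)/23 = 49.9°C ✓

Fails: GC content.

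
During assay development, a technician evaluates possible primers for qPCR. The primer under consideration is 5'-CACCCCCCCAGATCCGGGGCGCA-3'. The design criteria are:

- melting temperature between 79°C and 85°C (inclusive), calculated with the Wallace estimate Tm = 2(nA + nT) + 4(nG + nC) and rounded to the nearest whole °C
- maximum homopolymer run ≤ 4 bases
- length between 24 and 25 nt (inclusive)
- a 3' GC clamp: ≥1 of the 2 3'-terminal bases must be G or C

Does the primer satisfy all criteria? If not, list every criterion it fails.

Fails: homopolymer run, length.

Base counts: A=4, T=1, G=6, C=12 (length 23).
Tm: Tm = 2·5 + 4·18 = 82°C ✓
homopolymer run: longest run = 7, exceeds 4 ✗
length: length 23, outside 24–25 ✗
GC clamp: 3' end CA has 1 G/C ✓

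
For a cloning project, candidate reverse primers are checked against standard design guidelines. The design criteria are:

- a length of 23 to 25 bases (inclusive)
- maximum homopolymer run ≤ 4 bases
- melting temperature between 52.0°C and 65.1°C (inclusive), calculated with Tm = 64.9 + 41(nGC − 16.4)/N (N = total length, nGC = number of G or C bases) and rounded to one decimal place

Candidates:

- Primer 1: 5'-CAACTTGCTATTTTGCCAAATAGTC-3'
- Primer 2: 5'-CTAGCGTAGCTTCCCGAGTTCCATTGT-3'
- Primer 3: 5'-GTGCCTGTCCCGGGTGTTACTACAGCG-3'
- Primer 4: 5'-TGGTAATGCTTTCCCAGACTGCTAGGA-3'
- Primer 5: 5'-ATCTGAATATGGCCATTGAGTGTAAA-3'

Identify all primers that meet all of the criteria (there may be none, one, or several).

Primer 1 (25 nt, A=7 T=9 G=3 C=6): length 25 ✓; longest run = 4 ✓; Tm = 64.9 + 41·(9 − 16.4)/25 = 52.8°C ✓ — passes.
Primer 2 (27 nt, A=4 T=9 G=6 C=8): length 27, outside 23–25 ✗; longest run = 3 ✓; Tm = 64.9 + 41·(14 − 16.4)/27 = 61.3°C ✓ — fails.
Primer 3 (27 nt, A=3 T=7 G=9 C=8): length 27, outside 23–25 ✗; longest run = 3 ✓; Tm = 64.9 + 41·(17 − 16.4)/27 = 65.8°C, outside 52.0–65.1°C ✗ — fails.
Primer 4 (27 nt, A=6 T=8 G=7 C=6): length 27, outside 23–25 ✗; longest run = 3 ✓; Tm = 64.9 + 41·(13 − 16.4)/27 = 59.7°C ✓ — fails.
Primer 5 (26 nt, A=9 T=8 G=6 C=3): length 26, outside 23–25 ✗; longest run = 3 ✓; Tm = 64.9 + 41·(9 − 16.4)/26 = 53.2°C ✓ — fails.

Primer 1 only.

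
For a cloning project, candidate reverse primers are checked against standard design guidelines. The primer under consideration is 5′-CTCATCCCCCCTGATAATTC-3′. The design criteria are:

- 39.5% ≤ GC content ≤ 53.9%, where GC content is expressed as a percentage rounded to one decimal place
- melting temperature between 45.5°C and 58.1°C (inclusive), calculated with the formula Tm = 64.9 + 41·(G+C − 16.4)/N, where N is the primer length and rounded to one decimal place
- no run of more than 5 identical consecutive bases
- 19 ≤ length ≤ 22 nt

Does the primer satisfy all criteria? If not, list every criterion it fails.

Base counts: A=4, T=6, G=1, C=9 (length 20).
GC content: GC 10/20 = 50.0% ✓
Tm: Tm = 64.9 + 41·(10 − 16.4)/20 = 51.8°C ✓
homopolymer run: longest run = 6, exceeds 5 ✗
length: length 20 ✓

Fails: homopolymer run.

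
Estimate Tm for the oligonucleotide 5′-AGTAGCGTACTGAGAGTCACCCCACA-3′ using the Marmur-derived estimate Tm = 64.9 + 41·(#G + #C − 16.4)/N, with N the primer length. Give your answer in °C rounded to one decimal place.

Base counts: A=8, T=4, G=6, C=8; G+C = 14, N = 26.
Tm = 64.9 + 41·(14 − 16.4)/26 = 64.9 + -98.40/26 = 61.1°C.

61.1°C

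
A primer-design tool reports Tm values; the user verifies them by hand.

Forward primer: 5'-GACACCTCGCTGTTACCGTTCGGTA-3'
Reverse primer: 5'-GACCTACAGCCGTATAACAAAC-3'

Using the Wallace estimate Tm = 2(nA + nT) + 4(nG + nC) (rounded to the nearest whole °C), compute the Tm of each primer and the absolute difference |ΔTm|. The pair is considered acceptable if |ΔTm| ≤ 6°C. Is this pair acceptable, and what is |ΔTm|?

Forward: A=4 T=7 G=6 C=8 → Tm = 2·11 + 4·14 = 78°C.
Reverse: A=9 T=3 G=3 C=7 → Tm = 2·12 + 4·10 = 64°C.
|ΔTm| = |78 − 64| = 14°C, > 6°C.

|ΔTm| = 14°C; the pair is not acceptable.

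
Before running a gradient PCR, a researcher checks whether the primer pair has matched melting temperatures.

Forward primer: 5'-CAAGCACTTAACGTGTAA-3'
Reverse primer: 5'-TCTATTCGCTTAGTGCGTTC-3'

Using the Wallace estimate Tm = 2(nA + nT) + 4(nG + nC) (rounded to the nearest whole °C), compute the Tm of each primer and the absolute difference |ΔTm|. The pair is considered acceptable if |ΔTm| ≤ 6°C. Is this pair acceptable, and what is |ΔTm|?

Forward: A=7 T=4 G=3 C=4 → Tm = 2·11 + 4·7 = 50°C.
Reverse: A=2 T=9 G=4 C=5 → Tm = 2·11 + 4·9 = 58°C.
|ΔTm| = |50 − 58| = 8°C, > 6°C.

|ΔTm| = 8°C; the pair is not acceptable.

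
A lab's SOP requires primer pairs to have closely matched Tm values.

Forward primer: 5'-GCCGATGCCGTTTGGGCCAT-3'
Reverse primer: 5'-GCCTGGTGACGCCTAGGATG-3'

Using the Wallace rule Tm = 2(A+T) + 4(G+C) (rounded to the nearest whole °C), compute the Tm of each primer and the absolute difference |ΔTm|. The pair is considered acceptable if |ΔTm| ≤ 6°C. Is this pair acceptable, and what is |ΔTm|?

Forward: A=2 T=5 G=7 C=6 → Tm = 2·7 + 4·13 = 66°C.
Reverse: A=3 T=4 G=8 C=5 → Tm = 2·7 + 4·13 = 66°C.
|ΔTm| = |66 − 66| = 0°C, ≤ 6°C.

|ΔTm| = 0°C; the pair is acceptable.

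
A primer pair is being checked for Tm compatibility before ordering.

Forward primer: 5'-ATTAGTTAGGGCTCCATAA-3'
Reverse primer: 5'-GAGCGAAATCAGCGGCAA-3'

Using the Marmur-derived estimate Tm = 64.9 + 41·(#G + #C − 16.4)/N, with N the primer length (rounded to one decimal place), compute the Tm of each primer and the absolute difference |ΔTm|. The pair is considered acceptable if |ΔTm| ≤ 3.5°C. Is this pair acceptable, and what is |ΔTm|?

Forward: G+C = 7, N = 19 → Tm = 64.9 + 41·(7 − 16.4)/19 = 44.6°C.
Reverse: G+C = 10, N = 18 → Tm = 64.9 + 41·(10 − 16.4)/18 = 50.3°C.
|ΔTm| = |44.6 − 50.3| = 5.7°C, > 3.5°C.

|ΔTm| = 5.7°C; the pair is not acceptable.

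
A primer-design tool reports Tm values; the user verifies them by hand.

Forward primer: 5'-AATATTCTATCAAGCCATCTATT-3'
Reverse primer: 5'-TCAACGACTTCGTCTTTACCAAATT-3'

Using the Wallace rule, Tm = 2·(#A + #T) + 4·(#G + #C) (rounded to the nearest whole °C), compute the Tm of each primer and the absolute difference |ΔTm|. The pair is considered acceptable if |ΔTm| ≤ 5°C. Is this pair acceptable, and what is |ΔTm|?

|ΔTm| = 10°C; the pair is not acceptable.

Forward: A=8 T=9 G=1 C=5 → Tm = 2·17 + 4·6 = 58°C.
Reverse: A=7 T=9 G=2 C=7 → Tm = 2·16 + 4·9 = 68°C.
|ΔTm| = |58 − 68| = 10°C, > 5°C.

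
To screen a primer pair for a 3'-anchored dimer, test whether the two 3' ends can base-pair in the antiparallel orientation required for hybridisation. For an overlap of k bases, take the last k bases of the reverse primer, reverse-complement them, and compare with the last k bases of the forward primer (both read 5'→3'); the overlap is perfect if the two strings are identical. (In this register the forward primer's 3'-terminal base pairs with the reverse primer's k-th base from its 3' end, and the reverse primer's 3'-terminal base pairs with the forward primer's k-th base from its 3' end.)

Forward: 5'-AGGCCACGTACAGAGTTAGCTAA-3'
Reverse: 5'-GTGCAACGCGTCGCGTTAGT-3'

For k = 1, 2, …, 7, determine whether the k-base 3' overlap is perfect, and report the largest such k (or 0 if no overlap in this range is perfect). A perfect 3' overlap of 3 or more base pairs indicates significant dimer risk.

Longest perfect overlap: 1 complementary base pair; below the dimer-risk threshold (threshold 3).

Last 7 bases (5'→3') — forward …TAGCTAA, reverse …CGTTAGT.
Reverse complement of the reverse primer's last 7 bases: ACTAACG; its first k bases are the reverse complement of the reverse primer's last k bases, so a perfect k-base overlap needs the forward primer's last k bases to equal them.
Comparing (forward last k vs required): k=1: A vs A ✓; k=2: AA vs AC ✗; k=3: TAA vs ACT ✗; k=4: CTAA vs ACTA ✗; k=5: GCTAA vs ACTAA ✗; k=6: AGCTAA vs ACTAAC ✗; k=7: TAGCTAA vs ACTAACG ✗.
Only k = 1 is perfect, so the longest perfect 3' overlap is 1.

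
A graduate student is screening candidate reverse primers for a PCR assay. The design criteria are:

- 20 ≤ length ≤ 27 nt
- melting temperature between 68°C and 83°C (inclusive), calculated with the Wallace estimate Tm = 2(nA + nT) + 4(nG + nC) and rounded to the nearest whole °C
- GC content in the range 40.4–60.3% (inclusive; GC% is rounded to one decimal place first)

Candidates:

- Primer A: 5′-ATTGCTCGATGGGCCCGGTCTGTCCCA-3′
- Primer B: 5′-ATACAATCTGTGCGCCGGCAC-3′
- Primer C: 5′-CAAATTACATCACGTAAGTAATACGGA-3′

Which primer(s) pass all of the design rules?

None of the candidates satisfy all criteria.

Primer A (27 nt, A=3 T=7 G=8 C=9): length 27 ✓; Tm = 2·10 + 4·17 = 88°C, outside 68–83°C ✗; GC 17/27 = 63.0%, outside 40.4–60.3% ✗ — fails.
Primer B (21 nt, A=5 T=4 G=5 C=7): length 21 ✓; Tm = 2·9 + 4·12 = 66°C, outside 68–83°C ✗; GC 12/21 = 57.1% ✓ — fails.
Primer C (27 nt, A=12 T=6 G=4 C=5): length 27 ✓; Tm = 2·18 + 4·9 = 72°C ✓; GC 9/27 = 33.3%, outside 40.4–60.3% ✗ — fails.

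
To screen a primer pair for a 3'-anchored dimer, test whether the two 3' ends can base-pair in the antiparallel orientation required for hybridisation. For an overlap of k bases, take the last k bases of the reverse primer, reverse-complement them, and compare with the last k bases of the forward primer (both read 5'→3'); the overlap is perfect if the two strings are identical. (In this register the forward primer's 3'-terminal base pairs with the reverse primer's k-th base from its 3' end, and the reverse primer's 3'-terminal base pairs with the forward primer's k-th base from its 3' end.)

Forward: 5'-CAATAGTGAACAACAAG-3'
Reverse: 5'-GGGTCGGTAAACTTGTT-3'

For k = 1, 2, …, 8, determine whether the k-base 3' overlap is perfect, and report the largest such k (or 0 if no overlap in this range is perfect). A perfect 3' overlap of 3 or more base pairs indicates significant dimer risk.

Longest perfect overlap: 6 complementary base pairs; significant dimer risk (threshold 3).

Last 8 bases (5'→3') — forward …ACAACAAG, reverse …AACTTGTT.
Reverse complement of the reverse primer's last 8 bases: AACAAGTT; its first k bases are the reverse complement of the reverse primer's last k bases, so a perfect k-base overlap needs the forward primer's last k bases to equal them.
Comparing (forward last k vs required): k=1: G vs A ✗; k=2: AG vs AA ✗; k=3: AAG vs AAC ✗; k=4: CAAG vs AACA ✗; k=5: ACAAG vs AACAA ✗; k=6: AACAAG vs AACAAG ✓; k=7: CAACAAG vs AACAAGT ✗; k=8: ACAACAAG vs AACAAGTT ✗.
Only k = 6 is perfect, so the longest perfect 3' overlap is 6.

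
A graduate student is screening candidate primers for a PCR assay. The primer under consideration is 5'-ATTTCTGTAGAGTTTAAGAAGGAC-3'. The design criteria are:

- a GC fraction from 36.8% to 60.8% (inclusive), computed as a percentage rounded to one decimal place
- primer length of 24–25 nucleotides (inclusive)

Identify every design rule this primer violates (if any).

Fails: GC content.

Base counts: A=8, T=8, G=6, C=2 (length 24).
GC content: GC 8/24 = 33.3%, outside 36.8–60.8% ✗
length: length 24 ✓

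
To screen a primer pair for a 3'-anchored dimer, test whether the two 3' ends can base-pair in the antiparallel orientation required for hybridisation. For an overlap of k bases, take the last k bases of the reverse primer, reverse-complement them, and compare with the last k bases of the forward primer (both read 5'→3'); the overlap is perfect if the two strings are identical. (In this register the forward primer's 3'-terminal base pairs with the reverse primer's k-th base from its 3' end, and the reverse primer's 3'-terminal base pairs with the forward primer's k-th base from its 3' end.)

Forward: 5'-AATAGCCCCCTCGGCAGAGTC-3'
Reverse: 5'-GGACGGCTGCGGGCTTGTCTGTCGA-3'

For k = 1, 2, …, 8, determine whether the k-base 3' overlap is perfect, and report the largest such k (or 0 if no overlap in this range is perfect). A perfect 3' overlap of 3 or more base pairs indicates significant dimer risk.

Last 8 bases (5'→3') — forward …GCAGAGTC, reverse …TCTGTCGA.
Reverse complement of the reverse primer's last 8 bases: TCGACAGA; its first k bases are the reverse complement of the reverse primer's last k bases, so a perfect k-base overlap needs the forward primer's last k bases to equal them.
Comparing (forward last k vs required): k=1: C vs T ✗; k=2: TC vs TC ✓; k=3: GTC vs TCG ✗; k=4: AGTC vs TCGA ✗; k=5: GAGTC vs TCGAC ✗; k=6: AGAGTC vs TCGACA ✗; k=7: CAGAGTC vs TCGACAG ✗; k=8: GCAGAGTC vs TCGACAGA ✗.
Only k = 2 is perfect, so the longest perfect 3' overlap is 2.

Longest perfect overlap: 2 complementary base pairs; below the dimer-risk threshold (threshold 3).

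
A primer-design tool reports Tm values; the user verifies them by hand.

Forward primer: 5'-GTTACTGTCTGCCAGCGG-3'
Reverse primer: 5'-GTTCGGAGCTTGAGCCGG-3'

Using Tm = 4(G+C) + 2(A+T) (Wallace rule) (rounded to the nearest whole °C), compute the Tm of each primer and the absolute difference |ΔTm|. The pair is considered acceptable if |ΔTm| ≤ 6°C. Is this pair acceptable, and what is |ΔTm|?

Forward: A=2 T=5 G=6 C=5 → Tm = 2·7 + 4·11 = 58°C.
Reverse: A=2 T=4 G=8 C=4 → Tm = 2·6 + 4·12 = 60°C.
|ΔTm| = |58 − 60| = 2°C, ≤ 6°C.

|ΔTm| = 2°C; the pair is acceptable.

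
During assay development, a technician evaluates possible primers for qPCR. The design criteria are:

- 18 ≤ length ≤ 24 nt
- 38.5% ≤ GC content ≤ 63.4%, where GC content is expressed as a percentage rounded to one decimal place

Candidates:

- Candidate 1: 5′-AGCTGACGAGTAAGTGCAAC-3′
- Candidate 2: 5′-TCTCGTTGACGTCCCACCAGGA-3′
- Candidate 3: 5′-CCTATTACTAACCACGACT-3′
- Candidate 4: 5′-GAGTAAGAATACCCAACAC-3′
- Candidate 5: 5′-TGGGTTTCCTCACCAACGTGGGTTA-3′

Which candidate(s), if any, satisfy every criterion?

Candidate 1, Candidate 2, Candidate 3 and Candidate 4.

Candidate 1 (20 nt, A=7 T=3 G=6 C=4): length 20 ✓; GC 10/20 = 50.0% ✓ — passes.
Candidate 2 (22 nt, A=4 T=5 G=5 C=8): length 22 ✓; GC 13/22 = 59.1% ✓ — passes.
Candidate 3 (19 nt, A=6 T=5 G=1 C=7): length 19 ✓; GC 8/19 = 42.1% ✓ — passes.
Candidate 4 (19 nt, A=9 T=2 G=3 C=5): length 19 ✓; GC 8/19 = 42.1% ✓ — passes.
Candidate 5 (25 nt, A=4 T=8 G=7 C=6): length 25, outside 18–24 ✗; GC 13/25 = 52.0% ✓ — fails.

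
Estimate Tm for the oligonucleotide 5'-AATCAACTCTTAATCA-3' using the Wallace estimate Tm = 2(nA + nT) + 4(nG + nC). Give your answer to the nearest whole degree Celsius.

Base counts: A=7, T=5, G=0, C=4 (length 16).
Tm = 2·(7+5) + 4·(0+4) = 2·12 + 4·4 = 24 + 16 = 40°C.

40°C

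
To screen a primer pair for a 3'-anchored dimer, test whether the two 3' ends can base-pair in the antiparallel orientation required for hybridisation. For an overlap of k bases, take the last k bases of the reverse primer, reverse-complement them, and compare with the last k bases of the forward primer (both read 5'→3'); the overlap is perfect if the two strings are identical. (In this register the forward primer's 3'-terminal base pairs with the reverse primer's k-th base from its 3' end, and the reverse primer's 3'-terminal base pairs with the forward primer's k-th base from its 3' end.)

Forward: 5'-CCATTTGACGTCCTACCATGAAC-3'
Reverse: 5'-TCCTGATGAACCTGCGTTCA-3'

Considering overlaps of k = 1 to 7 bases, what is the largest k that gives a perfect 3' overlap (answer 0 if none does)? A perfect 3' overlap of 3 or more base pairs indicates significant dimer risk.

Last 7 bases (5'→3') — forward …CATGAAC, reverse …GCGTTCA.
Reverse complement of the reverse primer's last 7 bases: TGAACGC; its first k bases are the reverse complement of the reverse primer's last k bases, so a perfect k-base overlap needs the forward primer's last k bases to equal them.
Comparing (forward last k vs required): k=1: C vs T ✗; k=2: AC vs TG ✗; k=3: AAC vs TGA ✗; k=4: GAAC vs TGAA ✗; k=5: TGAAC vs TGAAC ✓; k=6: ATGAAC vs TGAACG ✗; k=7: CATGAAC vs TGAACGC ✗.
Only k = 5 is perfect, so the longest perfect 3' overlap is 5.

Longest perfect overlap: 5 complementary base pairs; significant dimer risk (threshold 3).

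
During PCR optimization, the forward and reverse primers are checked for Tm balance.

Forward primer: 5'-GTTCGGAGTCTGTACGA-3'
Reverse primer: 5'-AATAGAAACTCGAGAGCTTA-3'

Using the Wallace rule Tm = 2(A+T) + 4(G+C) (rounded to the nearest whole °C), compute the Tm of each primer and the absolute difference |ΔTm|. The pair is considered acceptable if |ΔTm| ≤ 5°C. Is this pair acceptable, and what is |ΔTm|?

|ΔTm| = 2°C; the pair is acceptable.

Forward: A=3 T=5 G=6 C=3 → Tm = 2·8 + 4·9 = 52°C.
Reverse: A=9 T=4 G=4 C=3 → Tm = 2·13 + 4·7 = 54°C.
|ΔTm| = |52 − 54| = 2°C, ≤ 5°C.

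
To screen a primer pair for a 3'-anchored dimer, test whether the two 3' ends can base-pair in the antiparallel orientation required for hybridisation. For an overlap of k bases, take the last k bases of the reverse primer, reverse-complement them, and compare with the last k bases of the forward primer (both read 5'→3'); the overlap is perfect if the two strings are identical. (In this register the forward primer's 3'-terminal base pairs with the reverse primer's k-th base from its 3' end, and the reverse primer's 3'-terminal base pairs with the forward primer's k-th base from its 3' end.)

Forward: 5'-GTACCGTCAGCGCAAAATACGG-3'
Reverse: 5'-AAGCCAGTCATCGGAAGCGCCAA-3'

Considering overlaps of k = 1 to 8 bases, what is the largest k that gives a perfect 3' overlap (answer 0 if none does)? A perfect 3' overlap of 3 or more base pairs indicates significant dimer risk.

Longest perfect overlap: 0 complementary base pairs; below the dimer-risk threshold (threshold 3).

Last 8 bases (5'→3') — forward …AAATACGG, reverse …AGCGCCAA.
Reverse complement of the reverse primer's last 8 bases: TTGGCGCT; its first k bases are the reverse complement of the reverse primer's last k bases, so a perfect k-base overlap needs the forward primer's last k bases to equal them.
Comparing (forward last k vs required): k=1: G vs T ✗; k=2: GG vs TT ✗; k=3: CGG vs TTG ✗; k=4: ACGG vs TTGG ✗; k=5: TACGG vs TTGGC ✗; k=6: ATACGG vs TTGGCG ✗; k=7: AATACGG vs TTGGCGC ✗; k=8: AAATACGG vs TTGGCGCT ✗.
No overlap length from 1 to 8 is perfect, so the longest perfect 3' overlap is 0.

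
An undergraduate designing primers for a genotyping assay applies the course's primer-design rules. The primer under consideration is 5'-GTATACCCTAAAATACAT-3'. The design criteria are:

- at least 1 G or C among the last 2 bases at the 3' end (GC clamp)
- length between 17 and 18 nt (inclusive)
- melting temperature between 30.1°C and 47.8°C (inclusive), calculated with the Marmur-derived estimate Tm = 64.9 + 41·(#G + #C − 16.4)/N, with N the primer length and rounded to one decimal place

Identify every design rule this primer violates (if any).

Base counts: A=8, T=5, G=1, C=4 (length 18).
GC clamp: 3' end AT has 0 G/C, need ≥1 ✗
length: length 18 ✓
Tm: Tm = 64.9 + 41·(5 − 16.4)/18 = 38.9°C ✓

Fails: GC clamp.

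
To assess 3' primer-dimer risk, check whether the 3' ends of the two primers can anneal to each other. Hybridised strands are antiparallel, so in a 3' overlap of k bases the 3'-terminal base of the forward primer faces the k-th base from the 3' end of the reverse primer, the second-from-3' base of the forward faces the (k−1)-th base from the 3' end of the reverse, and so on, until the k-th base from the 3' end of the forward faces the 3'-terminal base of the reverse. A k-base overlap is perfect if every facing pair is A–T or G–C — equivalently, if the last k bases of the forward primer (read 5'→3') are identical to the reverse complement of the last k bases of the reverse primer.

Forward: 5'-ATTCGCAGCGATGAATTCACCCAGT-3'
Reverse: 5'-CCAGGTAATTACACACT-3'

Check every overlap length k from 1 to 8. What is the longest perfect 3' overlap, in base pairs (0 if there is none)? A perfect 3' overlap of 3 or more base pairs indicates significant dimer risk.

Longest perfect overlap: 3 complementary base pairs; significant dimer risk (threshold 3).

Last 8 bases (5'→3') — forward …CACCCAGT, reverse …TACACACT.
Reverse complement of the reverse primer's last 8 bases: AGTGTGTA; its first k bases are the reverse complement of the reverse primer's last k bases, so a perfect k-base overlap needs the forward primer's last k bases to equal them.
Comparing (forward last k vs required): k=1: T vs A ✗; k=2: GT vs AG ✗; k=3: AGT vs AGT ✓; k=4: CAGT vs AGTG ✗; k=5: CCAGT vs AGTGT ✗; k=6: CCCAGT vs AGTGTG ✗; k=7: ACCCAGT vs AGTGTGT ✗; k=8: CACCCAGT vs AGTGTGTA ✗.
Only k = 3 is perfect, so the longest perfect 3' overlap is 3.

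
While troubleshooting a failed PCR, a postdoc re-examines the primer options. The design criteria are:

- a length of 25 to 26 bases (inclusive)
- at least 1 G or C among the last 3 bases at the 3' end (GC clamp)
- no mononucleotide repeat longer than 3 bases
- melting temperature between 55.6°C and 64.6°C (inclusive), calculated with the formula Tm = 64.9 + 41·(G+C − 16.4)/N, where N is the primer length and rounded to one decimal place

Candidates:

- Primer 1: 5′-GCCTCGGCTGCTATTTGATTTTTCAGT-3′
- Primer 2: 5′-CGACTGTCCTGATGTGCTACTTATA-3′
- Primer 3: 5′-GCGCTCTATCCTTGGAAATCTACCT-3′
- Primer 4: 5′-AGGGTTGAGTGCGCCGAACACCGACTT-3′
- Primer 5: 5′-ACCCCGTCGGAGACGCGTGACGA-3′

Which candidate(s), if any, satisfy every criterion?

Primer 3 only.

Primer 1 (27 nt, A=3 T=12 G=6 C=6): length 27, outside 25–26 ✗; 3' end AGT has 1 G/C ✓; longest run = 5, exceeds 3 ✗; Tm = 64.9 + 41·(12 − 16.4)/27 = 58.2°C ✓ — fails.
Primer 2 (25 nt, A=5 T=9 G=5 C=6): length 25 ✓; 3' end ATA has 0 G/C, need ≥1 ✗; longest run = 2 ✓; Tm = 64.9 + 41·(11 − 16.4)/25 = 56.0°C ✓ — fails.
Primer 3 (25 nt, A=5 T=8 G=4 C=8): length 25 ✓; 3' end CCT has 2 G/C ✓; longest run = 3 ✓; Tm = 64.9 + 41·(12 − 16.4)/25 = 57.7°C ✓ — passes.
Primer 4 (27 nt, A=6 T=5 G=9 C=7): length 27, outside 25–26 ✗; 3' end CTT has 1 G/C ✓; longest run = 3 ✓; Tm = 64.9 + 41·(16 − 16.4)/27 = 64.3°C ✓ — fails.
Primer 5 (23 nt, A=5 T=2 G=8 C=8): length 23, outside 25–26 ✗; 3' end CGA has 2 G/C ✓; longest run = 4, exceeds 3 ✗; Tm = 64.9 + 41·(16 − 16.4)/23 = 64.2°C ✓ — fails.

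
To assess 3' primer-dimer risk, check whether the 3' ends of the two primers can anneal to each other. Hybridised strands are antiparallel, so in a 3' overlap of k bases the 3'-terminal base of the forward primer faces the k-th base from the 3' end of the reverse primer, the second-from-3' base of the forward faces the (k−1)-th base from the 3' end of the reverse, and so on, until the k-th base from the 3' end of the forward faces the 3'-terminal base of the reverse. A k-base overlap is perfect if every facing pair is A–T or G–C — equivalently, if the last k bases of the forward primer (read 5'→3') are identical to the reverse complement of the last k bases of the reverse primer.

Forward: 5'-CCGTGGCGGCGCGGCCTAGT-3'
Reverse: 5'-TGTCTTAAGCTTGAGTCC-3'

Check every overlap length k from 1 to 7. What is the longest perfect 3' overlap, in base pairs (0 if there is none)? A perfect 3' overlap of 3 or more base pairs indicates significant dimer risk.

Last 7 bases (5'→3') — forward …GCCTAGT, reverse …TGAGTCC.
Reverse complement of the reverse primer's last 7 bases: GGACTCA; its first k bases are the reverse complement of the reverse primer's last k bases, so a perfect k-base overlap needs the forward primer's last k bases to equal them.
Comparing (forward last k vs required): k=1: T vs G ✗; k=2: GT vs GG ✗; k=3: AGT vs GGA ✗; k=4: TAGT vs GGAC ✗; k=5: CTAGT vs GGACT ✗; k=6: CCTAGT vs GGACTC ✗; k=7: GCCTAGT vs GGACTCA ✗.
No overlap length from 1 to 7 is perfect, so the longest perfect 3' overlap is 0.

Longest perfect overlap: 0 complementary base pairs; below the dimer-risk threshold (threshold 3).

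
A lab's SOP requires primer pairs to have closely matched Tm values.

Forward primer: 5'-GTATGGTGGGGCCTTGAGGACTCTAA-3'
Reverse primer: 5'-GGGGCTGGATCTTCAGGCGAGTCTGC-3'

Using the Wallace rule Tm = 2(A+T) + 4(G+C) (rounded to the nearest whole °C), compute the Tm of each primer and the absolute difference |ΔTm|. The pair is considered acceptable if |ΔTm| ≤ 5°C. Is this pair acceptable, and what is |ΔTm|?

|ΔTm| = 6°C; the pair is not acceptable.

Forward: A=5 T=7 G=10 C=4 → Tm = 2·12 + 4·14 = 80°C.
Reverse: A=3 T=6 G=11 C=6 → Tm = 2·9 + 4·17 = 86°C.
|ΔTm| = |80 − 86| = 6°C, > 5°C.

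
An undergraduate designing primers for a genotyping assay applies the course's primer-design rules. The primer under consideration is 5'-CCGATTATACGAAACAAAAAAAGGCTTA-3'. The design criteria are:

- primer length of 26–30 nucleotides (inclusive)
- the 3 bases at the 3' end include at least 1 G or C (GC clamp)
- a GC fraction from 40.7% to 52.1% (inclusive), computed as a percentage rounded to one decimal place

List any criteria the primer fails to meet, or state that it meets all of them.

Fails: GC clamp, GC content.

Base counts: A=14, T=5, G=4, C=5 (length 28).
length: length 28 ✓
GC clamp: 3' end TTA has 0 G/C, need ≥1 ✗
GC content: GC 9/28 = 32.1%, outside 40.7–52.1% ✗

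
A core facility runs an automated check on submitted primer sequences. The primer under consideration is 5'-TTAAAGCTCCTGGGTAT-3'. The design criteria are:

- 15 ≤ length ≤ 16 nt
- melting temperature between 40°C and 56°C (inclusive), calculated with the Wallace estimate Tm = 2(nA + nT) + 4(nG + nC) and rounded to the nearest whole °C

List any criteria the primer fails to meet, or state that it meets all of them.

Base counts: A=4, T=6, G=4, C=3 (length 17).
length: length 17, outside 15–16 ✗
Tm: Tm = 2·10 + 4·7 = 48°C ✓

Fails: length.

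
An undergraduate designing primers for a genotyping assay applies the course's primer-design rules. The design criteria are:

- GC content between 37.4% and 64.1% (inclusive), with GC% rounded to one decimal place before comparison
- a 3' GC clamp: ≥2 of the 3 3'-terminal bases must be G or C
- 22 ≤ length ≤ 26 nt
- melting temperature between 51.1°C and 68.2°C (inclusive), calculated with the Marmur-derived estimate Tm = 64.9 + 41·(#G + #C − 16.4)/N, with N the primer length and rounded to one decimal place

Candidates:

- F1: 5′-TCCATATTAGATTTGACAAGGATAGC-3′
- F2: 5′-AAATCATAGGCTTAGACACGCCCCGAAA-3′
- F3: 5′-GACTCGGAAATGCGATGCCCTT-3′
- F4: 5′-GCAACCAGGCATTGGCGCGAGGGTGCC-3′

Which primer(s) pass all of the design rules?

None of the candidates satisfy all criteria.

F1 (26 nt, A=9 T=8 G=5 C=4): GC 9/26 = 34.6%, outside 37.4–64.1% ✗; 3' end AGC has 2 G/C ✓; length 26 ✓; Tm = 64.9 + 41·(9 − 16.4)/26 = 53.2°C ✓ — fails.
F2 (28 nt, A=11 T=4 G=5 C=8): GC 13/28 = 46.4% ✓; 3' end AAA has 0 G/C, need ≥2 ✗; length 28, outside 22–26 ✗; Tm = 64.9 + 41·(13 − 16.4)/28 = 59.9°C ✓ — fails.
F3 (22 nt, A=5 T=5 G=6 C=6): GC 12/22 = 54.5% ✓; 3' end CTT has 1 G/C, need ≥2 ✗; length 22 ✓; Tm = 64.9 + 41·(12 − 16.4)/22 = 56.7°C ✓ — fails.
F4 (27 nt, A=5 T=3 G=11 C=8): GC 19/27 = 70.4%, outside 37.4–64.1% ✗; 3' end GCC has 3 G/C ✓; length 27, outside 22–26 ✗; Tm = 64.9 + 41·(19 − 16.4)/27 = 68.8°C, outside 51.1–68.2°C ✗ — fails.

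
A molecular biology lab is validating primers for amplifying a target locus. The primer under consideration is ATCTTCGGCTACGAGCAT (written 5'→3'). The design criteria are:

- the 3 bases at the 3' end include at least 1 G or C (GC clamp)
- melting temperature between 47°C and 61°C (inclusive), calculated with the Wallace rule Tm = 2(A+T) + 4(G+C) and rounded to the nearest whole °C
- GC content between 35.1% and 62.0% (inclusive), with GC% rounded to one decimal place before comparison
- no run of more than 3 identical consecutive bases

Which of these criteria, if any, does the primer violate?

Meets all criteria.

Base counts: A=4, T=5, G=4, C=5 (length 18).
GC clamp: 3' end CAT has 1 G/C ✓
Tm: Tm = 2·9 + 4·9 = 54°C ✓
GC content: GC 9/18 = 50.0% ✓
homopolymer run: longest run = 2 ✓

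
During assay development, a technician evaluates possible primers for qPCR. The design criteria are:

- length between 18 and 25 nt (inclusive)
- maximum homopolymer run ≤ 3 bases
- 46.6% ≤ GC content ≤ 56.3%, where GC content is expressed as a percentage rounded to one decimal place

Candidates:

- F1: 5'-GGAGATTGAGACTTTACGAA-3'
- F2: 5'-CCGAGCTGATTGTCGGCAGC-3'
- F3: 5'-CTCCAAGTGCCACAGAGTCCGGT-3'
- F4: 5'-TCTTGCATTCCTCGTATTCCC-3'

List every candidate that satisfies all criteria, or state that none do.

F1 (20 nt, A=7 T=5 G=6 C=2): length 20 ✓; longest run = 3 ✓; GC 8/20 = 40.0%, outside 46.6–56.3% ✗ — fails.
F2 (20 nt, A=3 T=4 G=7 C=6): length 20 ✓; longest run = 2 ✓; GC 13/20 = 65.0%, outside 46.6–56.3% ✗ — fails.
F3 (23 nt, A=5 T=4 G=6 C=8): length 23 ✓; longest run = 2 ✓; GC 14/23 = 60.9%, outside 46.6–56.3% ✗ — fails.
F4 (21 nt, A=2 T=9 G=2 C=8): length 21 ✓; longest run = 3 ✓; GC 10/21 = 47.6% ✓ — passes.

F4 only.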